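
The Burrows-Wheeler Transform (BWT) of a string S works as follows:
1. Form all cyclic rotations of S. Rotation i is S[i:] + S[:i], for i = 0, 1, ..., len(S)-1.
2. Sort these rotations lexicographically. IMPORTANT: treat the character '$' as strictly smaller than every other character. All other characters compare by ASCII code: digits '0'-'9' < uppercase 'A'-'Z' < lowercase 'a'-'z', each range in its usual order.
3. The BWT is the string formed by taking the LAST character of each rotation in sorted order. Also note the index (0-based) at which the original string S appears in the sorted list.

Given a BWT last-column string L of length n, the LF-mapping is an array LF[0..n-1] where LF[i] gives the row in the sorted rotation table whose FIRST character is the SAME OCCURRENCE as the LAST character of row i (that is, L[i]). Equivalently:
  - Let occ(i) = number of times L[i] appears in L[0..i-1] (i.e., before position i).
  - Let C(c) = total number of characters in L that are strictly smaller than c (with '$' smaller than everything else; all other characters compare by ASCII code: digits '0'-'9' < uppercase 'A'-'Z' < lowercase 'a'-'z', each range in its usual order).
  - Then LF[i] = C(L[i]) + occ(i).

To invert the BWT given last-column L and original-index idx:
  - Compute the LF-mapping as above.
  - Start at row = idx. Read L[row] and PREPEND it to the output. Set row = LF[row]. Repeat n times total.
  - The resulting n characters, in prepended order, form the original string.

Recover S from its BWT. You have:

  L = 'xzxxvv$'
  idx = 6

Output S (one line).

LF mapping: 3 6 4 5 1 2 0
Walk LF starting at row 6, prepending L[row]:
  step 1: row=6, L[6]='$', prepend. Next row=LF[6]=0
  step 2: row=0, L[0]='x', prepend. Next row=LF[0]=3
  step 3: row=3, L[3]='x', prepend. Next row=LF[3]=5
  step 4: row=5, L[5]='v', prepend. Next row=LF[5]=2
  step 5: row=2, L[2]='x', prepend. Next row=LF[2]=4
  step 6: row=4, L[4]='v', prepend. Next row=LF[4]=1
  step 7: row=1, L[1]='z', prepend. Next row=LF[1]=6
Reversed output: zvxvxx$

Answer: zvxvxx$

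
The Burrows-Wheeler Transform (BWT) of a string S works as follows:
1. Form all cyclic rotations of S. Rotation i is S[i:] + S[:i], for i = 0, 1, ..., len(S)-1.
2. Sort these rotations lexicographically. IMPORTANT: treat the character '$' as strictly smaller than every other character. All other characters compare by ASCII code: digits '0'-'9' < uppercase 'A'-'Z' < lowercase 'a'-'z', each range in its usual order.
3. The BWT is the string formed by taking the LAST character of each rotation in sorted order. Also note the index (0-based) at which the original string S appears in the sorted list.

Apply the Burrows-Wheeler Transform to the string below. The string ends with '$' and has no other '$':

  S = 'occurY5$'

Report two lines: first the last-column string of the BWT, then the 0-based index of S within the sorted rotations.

Answer: 5Yroc$uc
5

Derivation:
All 8 rotations (rotation i = S[i:]+S[:i]):
  rot[0] = occurY5$
  rot[1] = ccurY5$o
  rot[2] = curY5$oc
  rot[3] = urY5$occ
  rot[4] = rY5$occu
  rot[5] = Y5$occur
  rot[6] = 5$occurY
  rot[7] = $occurY5
Sorted (with $ < everything):
  sorted[0] = $occurY5  (last char: '5')
  sorted[1] = 5$occurY  (last char: 'Y')
  sorted[2] = Y5$occur  (last char: 'r')
  sorted[3] = ccurY5$o  (last char: 'o')
  sorted[4] = curY5$oc  (last char: 'c')
  sorted[5] = occurY5$  (last char: '$')
  sorted[6] = rY5$occu  (last char: 'u')
  sorted[7] = urY5$occ  (last char: 'c')
Last column: 5Yroc$uc
Original string S is at sorted index 5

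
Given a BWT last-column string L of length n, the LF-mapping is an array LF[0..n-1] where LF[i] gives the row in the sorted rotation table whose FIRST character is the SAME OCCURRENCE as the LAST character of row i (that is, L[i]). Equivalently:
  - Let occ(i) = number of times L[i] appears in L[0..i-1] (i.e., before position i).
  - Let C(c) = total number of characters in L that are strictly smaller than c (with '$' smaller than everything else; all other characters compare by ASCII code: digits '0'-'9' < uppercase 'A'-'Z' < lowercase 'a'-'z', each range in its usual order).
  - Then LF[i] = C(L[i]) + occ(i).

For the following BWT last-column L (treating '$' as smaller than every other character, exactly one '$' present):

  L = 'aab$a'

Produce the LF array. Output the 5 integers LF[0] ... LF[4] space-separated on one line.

Char counts: '$':1, 'a':3, 'b':1
C (first-col start): C('$')=0, C('a')=1, C('b')=4
L[0]='a': occ=0, LF[0]=C('a')+0=1+0=1
L[1]='a': occ=1, LF[1]=C('a')+1=1+1=2
L[2]='b': occ=0, LF[2]=C('b')+0=4+0=4
L[3]='$': occ=0, LF[3]=C('$')+0=0+0=0
L[4]='a': occ=2, LF[4]=C('a')+2=1+2=3

Answer: 1 2 4 0 3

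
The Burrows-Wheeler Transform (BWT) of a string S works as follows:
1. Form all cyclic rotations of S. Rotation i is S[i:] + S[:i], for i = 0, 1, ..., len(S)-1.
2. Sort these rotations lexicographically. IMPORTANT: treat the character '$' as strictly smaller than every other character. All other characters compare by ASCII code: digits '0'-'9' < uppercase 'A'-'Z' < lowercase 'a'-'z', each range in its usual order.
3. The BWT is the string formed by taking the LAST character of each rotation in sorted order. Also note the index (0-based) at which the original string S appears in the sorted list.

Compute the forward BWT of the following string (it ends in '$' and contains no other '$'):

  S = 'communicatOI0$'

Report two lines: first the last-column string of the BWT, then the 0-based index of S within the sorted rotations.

Answer: 0IOtci$nomucam
6

Derivation:
All 14 rotations (rotation i = S[i:]+S[:i]):
  rot[0] = communicatOI0$
  rot[1] = ommunicatOI0$c
  rot[2] = mmunicatOI0$co
  rot[3] = municatOI0$com
  rot[4] = unicatOI0$comm
  rot[5] = nicatOI0$commu
  rot[6] = icatOI0$commun
  rot[7] = catOI0$communi
  rot[8] = atOI0$communic
  rot[9] = tOI0$communica
  rot[10] = OI0$communicat
  rot[11] = I0$communicatO
  rot[12] = 0$communicatOI
  rot[13] = $communicatOI0
Sorted (with $ < everything):
  sorted[0] = $communicatOI0  (last char: '0')
  sorted[1] = 0$communicatOI  (last char: 'I')
  sorted[2] = I0$communicatO  (last char: 'O')
  sorted[3] = OI0$communicat  (last char: 't')
  sorted[4] = atOI0$communic  (last char: 'c')
  sorted[5] = catOI0$communi  (last char: 'i')
  sorted[6] = communicatOI0$  (last char: '$')
  sorted[7] = icatOI0$commun  (last char: 'n')
  sorted[8] = mmunicatOI0$co  (last char: 'o')
  sorted[9] = municatOI0$com  (last char: 'm')
  sorted[10] = nicatOI0$commu  (last char: 'u')
  sorted[11] = ommunicatOI0$c  (last char: 'c')
  sorted[12] = tOI0$communica  (last char: 'a')
  sorted[13] = unicatOI0$comm  (last char: 'm')
Last column: 0IOtci$nomucam
Original string S is at sorted index 6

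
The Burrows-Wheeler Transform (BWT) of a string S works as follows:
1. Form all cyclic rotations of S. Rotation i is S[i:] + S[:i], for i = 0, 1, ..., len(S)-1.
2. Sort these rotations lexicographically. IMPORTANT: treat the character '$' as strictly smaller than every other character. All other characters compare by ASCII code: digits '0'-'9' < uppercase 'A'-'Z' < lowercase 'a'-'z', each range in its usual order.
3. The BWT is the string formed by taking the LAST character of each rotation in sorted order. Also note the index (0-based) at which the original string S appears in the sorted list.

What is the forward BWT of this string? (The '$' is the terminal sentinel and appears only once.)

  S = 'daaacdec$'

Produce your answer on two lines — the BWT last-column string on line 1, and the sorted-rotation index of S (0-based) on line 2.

All 9 rotations (rotation i = S[i:]+S[:i]):
  rot[0] = daaacdec$
  rot[1] = aaacdec$d
  rot[2] = aacdec$da
  rot[3] = acdec$daa
  rot[4] = cdec$daaa
  rot[5] = dec$daaac
  rot[6] = ec$daaacd
  rot[7] = c$daaacde
  rot[8] = $daaacdec
Sorted (with $ < everything):
  sorted[0] = $daaacdec  (last char: 'c')
  sorted[1] = aaacdec$d  (last char: 'd')
  sorted[2] = aacdec$da  (last char: 'a')
  sorted[3] = acdec$daa  (last char: 'a')
  sorted[4] = c$daaacde  (last char: 'e')
  sorted[5] = cdec$daaa  (last char: 'a')
  sorted[6] = daaacdec$  (last char: '$')
  sorted[7] = dec$daaac  (last char: 'c')
  sorted[8] = ec$daaacd  (last char: 'd')
Last column: cdaaea$cd
Original string S is at sorted index 6

Answer: cdaaea$cd
6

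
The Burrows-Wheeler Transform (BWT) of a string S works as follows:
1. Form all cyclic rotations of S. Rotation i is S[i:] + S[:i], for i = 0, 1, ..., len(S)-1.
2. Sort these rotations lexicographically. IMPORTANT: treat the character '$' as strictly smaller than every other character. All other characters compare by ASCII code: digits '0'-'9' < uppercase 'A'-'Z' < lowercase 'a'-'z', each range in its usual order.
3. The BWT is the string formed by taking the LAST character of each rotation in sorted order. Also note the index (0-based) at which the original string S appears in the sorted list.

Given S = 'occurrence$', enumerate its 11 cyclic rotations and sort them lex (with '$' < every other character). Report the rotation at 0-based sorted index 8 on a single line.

Answer: rence$occur

Derivation:
All 11 rotations (rotation i = S[i:]+S[:i]):
  rot[0] = occurrence$
  rot[1] = ccurrence$o
  rot[2] = currence$oc
  rot[3] = urrence$occ
  rot[4] = rrence$occu
  rot[5] = rence$occur
  rot[6] = ence$occurr
  rot[7] = nce$occurre
  rot[8] = ce$occurren
  rot[9] = e$occurrenc
  rot[10] = $occurrence
Sorted (with $ < everything):
  sorted[0] = $occurrence
  sorted[1] = ccurrence$o
  sorted[2] = ce$occurren
  sorted[3] = currence$oc
  sorted[4] = e$occurrenc
  sorted[5] = ence$occurr
  sorted[6] = nce$occurre
  sorted[7] = occurrence$
  sorted[8] = rence$occur
  sorted[9] = rrence$occu
  sorted[10] = urrence$occ
sorted[8] = rence$occur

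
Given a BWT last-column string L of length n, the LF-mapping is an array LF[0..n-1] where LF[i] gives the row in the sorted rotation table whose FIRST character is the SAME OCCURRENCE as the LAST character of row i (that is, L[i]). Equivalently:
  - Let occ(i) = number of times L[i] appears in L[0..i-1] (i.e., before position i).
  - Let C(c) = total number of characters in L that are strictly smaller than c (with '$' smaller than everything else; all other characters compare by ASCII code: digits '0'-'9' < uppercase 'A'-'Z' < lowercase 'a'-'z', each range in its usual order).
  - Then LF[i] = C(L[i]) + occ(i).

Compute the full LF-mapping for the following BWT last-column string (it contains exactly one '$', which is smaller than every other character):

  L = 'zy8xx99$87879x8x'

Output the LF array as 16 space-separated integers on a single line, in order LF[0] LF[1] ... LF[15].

Answer: 15 14 3 10 11 7 8 0 4 1 5 2 9 12 6 13

Derivation:
Char counts: '$':1, '7':2, '8':4, '9':3, 'x':4, 'y':1, 'z':1
C (first-col start): C('$')=0, C('7')=1, C('8')=3, C('9')=7, C('x')=10, C('y')=14, C('z')=15
L[0]='z': occ=0, LF[0]=C('z')+0=15+0=15
L[1]='y': occ=0, LF[1]=C('y')+0=14+0=14
L[2]='8': occ=0, LF[2]=C('8')+0=3+0=3
L[3]='x': occ=0, LF[3]=C('x')+0=10+0=10
L[4]='x': occ=1, LF[4]=C('x')+1=10+1=11
L[5]='9': occ=0, LF[5]=C('9')+0=7+0=7
L[6]='9': occ=1, LF[6]=C('9')+1=7+1=8
L[7]='$': occ=0, LF[7]=C('$')+0=0+0=0
L[8]='8': occ=1, LF[8]=C('8')+1=3+1=4
L[9]='7': occ=0, LF[9]=C('7')+0=1+0=1
L[10]='8': occ=2, LF[10]=C('8')+2=3+2=5
L[11]='7': occ=1, LF[11]=C('7')+1=1+1=2
L[12]='9': occ=2, LF[12]=C('9')+2=7+2=9
L[13]='x': occ=2, LF[13]=C('x')+2=10+2=12
L[14]='8': occ=3, LF[14]=C('8')+3=3+3=6
L[15]='x': occ=3, LF[15]=C('x')+3=10+3=13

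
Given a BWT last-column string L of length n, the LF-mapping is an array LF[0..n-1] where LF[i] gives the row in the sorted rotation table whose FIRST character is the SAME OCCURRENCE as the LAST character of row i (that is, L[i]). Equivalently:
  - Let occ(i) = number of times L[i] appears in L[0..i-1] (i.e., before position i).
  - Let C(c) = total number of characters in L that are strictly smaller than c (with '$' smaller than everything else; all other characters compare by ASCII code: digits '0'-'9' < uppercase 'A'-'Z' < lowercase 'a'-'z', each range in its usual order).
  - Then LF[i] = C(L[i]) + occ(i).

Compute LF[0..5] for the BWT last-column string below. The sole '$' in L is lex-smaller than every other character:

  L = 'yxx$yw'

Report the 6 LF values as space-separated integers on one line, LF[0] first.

Char counts: '$':1, 'w':1, 'x':2, 'y':2
C (first-col start): C('$')=0, C('w')=1, C('x')=2, C('y')=4
L[0]='y': occ=0, LF[0]=C('y')+0=4+0=4
L[1]='x': occ=0, LF[1]=C('x')+0=2+0=2
L[2]='x': occ=1, LF[2]=C('x')+1=2+1=3
L[3]='$': occ=0, LF[3]=C('$')+0=0+0=0
L[4]='y': occ=1, LF[4]=C('y')+1=4+1=5
L[5]='w': occ=0, LF[5]=C('w')+0=1+0=1

Answer: 4 2 3 0 5 1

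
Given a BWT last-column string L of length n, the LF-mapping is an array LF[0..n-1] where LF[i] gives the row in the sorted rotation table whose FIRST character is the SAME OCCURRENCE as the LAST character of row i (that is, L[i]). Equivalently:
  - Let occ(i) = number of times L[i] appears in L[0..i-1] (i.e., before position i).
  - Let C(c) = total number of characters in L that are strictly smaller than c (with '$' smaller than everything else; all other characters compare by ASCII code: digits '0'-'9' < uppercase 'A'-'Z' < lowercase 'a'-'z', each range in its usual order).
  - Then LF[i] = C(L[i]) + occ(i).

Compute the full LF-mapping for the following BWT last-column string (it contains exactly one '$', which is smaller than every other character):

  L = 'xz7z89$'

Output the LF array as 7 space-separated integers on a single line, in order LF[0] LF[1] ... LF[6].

Answer: 4 5 1 6 2 3 0

Derivation:
Char counts: '$':1, '7':1, '8':1, '9':1, 'x':1, 'z':2
C (first-col start): C('$')=0, C('7')=1, C('8')=2, C('9')=3, C('x')=4, C('z')=5
L[0]='x': occ=0, LF[0]=C('x')+0=4+0=4
L[1]='z': occ=0, LF[1]=C('z')+0=5+0=5
L[2]='7': occ=0, LF[2]=C('7')+0=1+0=1
L[3]='z': occ=1, LF[3]=C('z')+1=5+1=6
L[4]='8': occ=0, LF[4]=C('8')+0=2+0=2
L[5]='9': occ=0, LF[5]=C('9')+0=3+0=3
L[6]='$': occ=0, LF[6]=C('$')+0=0+0=0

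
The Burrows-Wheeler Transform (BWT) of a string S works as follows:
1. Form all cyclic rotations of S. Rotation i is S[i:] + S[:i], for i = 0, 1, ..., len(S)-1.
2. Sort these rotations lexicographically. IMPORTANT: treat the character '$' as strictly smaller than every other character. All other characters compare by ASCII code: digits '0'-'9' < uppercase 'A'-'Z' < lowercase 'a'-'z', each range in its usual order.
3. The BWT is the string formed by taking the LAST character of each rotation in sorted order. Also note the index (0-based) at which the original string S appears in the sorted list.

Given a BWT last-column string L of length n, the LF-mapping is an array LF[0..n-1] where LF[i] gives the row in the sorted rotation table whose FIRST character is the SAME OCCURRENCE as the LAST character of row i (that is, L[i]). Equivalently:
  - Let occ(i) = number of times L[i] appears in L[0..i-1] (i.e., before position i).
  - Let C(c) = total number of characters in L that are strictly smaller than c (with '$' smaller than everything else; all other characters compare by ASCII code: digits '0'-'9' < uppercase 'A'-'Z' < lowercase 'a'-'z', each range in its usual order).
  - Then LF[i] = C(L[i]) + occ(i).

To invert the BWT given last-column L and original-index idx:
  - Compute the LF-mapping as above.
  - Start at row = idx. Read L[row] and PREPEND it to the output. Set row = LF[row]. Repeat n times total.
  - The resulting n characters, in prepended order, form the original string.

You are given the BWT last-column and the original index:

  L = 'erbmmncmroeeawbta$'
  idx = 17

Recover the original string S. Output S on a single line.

LF mapping: 6 14 3 9 10 12 5 11 15 13 7 8 1 17 4 16 2 0
Walk LF starting at row 17, prepending L[row]:
  step 1: row=17, L[17]='$', prepend. Next row=LF[17]=0
  step 2: row=0, L[0]='e', prepend. Next row=LF[0]=6
  step 3: row=6, L[6]='c', prepend. Next row=LF[6]=5
  step 4: row=5, L[5]='n', prepend. Next row=LF[5]=12
  step 5: row=12, L[12]='a', prepend. Next row=LF[12]=1
  step 6: row=1, L[1]='r', prepend. Next row=LF[1]=14
  step 7: row=14, L[14]='b', prepend. Next row=LF[14]=4
  step 8: row=4, L[4]='m', prepend. Next row=LF[4]=10
  step 9: row=10, L[10]='e', prepend. Next row=LF[10]=7
  step 10: row=7, L[7]='m', prepend. Next row=LF[7]=11
  step 11: row=11, L[11]='e', prepend. Next row=LF[11]=8
  step 12: row=8, L[8]='r', prepend. Next row=LF[8]=15
  step 13: row=15, L[15]='t', prepend. Next row=LF[15]=16
  step 14: row=16, L[16]='a', prepend. Next row=LF[16]=2
  step 15: row=2, L[2]='b', prepend. Next row=LF[2]=3
  step 16: row=3, L[3]='m', prepend. Next row=LF[3]=9
  step 17: row=9, L[9]='o', prepend. Next row=LF[9]=13
  step 18: row=13, L[13]='w', prepend. Next row=LF[13]=17
Reversed output: wombatremembrance$

Answer: wombatremembrance$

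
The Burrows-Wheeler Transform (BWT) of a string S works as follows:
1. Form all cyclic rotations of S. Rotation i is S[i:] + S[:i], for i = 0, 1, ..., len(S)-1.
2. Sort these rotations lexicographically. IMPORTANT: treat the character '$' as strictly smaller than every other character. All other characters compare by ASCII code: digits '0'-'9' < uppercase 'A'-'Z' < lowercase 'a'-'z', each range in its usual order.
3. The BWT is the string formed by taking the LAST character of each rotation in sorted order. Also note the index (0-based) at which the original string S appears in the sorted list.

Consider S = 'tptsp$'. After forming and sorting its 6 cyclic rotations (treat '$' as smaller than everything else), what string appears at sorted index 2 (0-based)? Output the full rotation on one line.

All 6 rotations (rotation i = S[i:]+S[:i]):
  rot[0] = tptsp$
  rot[1] = ptsp$t
  rot[2] = tsp$tp
  rot[3] = sp$tpt
  rot[4] = p$tpts
  rot[5] = $tptsp
Sorted (with $ < everything):
  sorted[0] = $tptsp
  sorted[1] = p$tpts
  sorted[2] = ptsp$t
  sorted[3] = sp$tpt
  sorted[4] = tptsp$
  sorted[5] = tsp$tp
sorted[2] = ptsp$t

Answer: ptsp$t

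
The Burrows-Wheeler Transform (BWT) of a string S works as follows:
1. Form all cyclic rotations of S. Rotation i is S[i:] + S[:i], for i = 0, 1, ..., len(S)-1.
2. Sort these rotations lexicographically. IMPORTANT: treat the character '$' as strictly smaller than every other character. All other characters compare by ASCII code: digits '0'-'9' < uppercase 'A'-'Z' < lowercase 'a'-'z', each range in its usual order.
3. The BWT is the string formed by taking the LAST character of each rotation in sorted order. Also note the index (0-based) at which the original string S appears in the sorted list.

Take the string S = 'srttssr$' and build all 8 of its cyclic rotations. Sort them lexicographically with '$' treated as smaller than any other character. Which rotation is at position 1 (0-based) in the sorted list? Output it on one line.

Answer: r$srttss

Derivation:
All 8 rotations (rotation i = S[i:]+S[:i]):
  rot[0] = srttssr$
  rot[1] = rttssr$s
  rot[2] = ttssr$sr
  rot[3] = tssr$srt
  rot[4] = ssr$srtt
  rot[5] = sr$srtts
  rot[6] = r$srttss
  rot[7] = $srttssr
Sorted (with $ < everything):
  sorted[0] = $srttssr
  sorted[1] = r$srttss
  sorted[2] = rttssr$s
  sorted[3] = sr$srtts
  sorted[4] = srttssr$
  sorted[5] = ssr$srtt
  sorted[6] = tssr$srt
  sorted[7] = ttssr$sr
sorted[1] = r$srttss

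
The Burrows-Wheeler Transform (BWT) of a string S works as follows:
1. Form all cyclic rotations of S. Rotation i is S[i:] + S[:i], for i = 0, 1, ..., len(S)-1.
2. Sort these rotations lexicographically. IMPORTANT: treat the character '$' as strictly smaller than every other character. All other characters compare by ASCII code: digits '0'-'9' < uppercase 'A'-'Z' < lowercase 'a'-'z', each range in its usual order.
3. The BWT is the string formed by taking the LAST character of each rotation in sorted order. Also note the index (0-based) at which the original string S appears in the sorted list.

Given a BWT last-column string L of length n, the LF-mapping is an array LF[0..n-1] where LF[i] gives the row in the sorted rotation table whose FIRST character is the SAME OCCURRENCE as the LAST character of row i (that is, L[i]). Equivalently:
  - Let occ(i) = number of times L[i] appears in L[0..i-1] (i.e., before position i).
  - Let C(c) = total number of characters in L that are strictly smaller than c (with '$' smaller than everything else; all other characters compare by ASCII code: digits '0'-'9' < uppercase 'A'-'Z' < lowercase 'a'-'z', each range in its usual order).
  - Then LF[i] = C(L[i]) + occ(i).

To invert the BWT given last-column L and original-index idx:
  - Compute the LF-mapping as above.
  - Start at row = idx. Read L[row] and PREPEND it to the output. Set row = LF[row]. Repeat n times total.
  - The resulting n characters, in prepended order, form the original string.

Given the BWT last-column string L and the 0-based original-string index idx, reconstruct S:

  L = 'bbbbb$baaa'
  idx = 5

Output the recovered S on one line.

LF mapping: 4 5 6 7 8 0 9 1 2 3
Walk LF starting at row 5, prepending L[row]:
  step 1: row=5, L[5]='$', prepend. Next row=LF[5]=0
  step 2: row=0, L[0]='b', prepend. Next row=LF[0]=4
  step 3: row=4, L[4]='b', prepend. Next row=LF[4]=8
  step 4: row=8, L[8]='a', prepend. Next row=LF[8]=2
  step 5: row=2, L[2]='b', prepend. Next row=LF[2]=6
  step 6: row=6, L[6]='b', prepend. Next row=LF[6]=9
  step 7: row=9, L[9]='a', prepend. Next row=LF[9]=3
  step 8: row=3, L[3]='b', prepend. Next row=LF[3]=7
  step 9: row=7, L[7]='a', prepend. Next row=LF[7]=1
  step 10: row=1, L[1]='b', prepend. Next row=LF[1]=5
Reversed output: bababbabb$

Answer: bababbabb$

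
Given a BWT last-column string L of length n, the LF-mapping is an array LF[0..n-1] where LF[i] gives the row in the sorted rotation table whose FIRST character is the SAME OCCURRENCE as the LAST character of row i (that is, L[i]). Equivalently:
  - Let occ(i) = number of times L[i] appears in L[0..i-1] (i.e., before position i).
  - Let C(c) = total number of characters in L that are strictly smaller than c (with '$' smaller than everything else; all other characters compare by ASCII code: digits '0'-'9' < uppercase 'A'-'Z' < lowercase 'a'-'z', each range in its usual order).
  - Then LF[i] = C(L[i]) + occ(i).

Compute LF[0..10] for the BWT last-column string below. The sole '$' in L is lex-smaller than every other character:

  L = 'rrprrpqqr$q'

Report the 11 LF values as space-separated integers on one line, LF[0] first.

Answer: 6 7 1 8 9 2 3 4 10 0 5

Derivation:
Char counts: '$':1, 'p':2, 'q':3, 'r':5
C (first-col start): C('$')=0, C('p')=1, C('q')=3, C('r')=6
L[0]='r': occ=0, LF[0]=C('r')+0=6+0=6
L[1]='r': occ=1, LF[1]=C('r')+1=6+1=7
L[2]='p': occ=0, LF[2]=C('p')+0=1+0=1
L[3]='r': occ=2, LF[3]=C('r')+2=6+2=8
L[4]='r': occ=3, LF[4]=C('r')+3=6+3=9
L[5]='p': occ=1, LF[5]=C('p')+1=1+1=2
L[6]='q': occ=0, LF[6]=C('q')+0=3+0=3
L[7]='q': occ=1, LF[7]=C('q')+1=3+1=4
L[8]='r': occ=4, LF[8]=C('r')+4=6+4=10
L[9]='$': occ=0, LF[9]=C('$')+0=0+0=0
L[10]='q': occ=2, LF[10]=C('q')+2=3+2=5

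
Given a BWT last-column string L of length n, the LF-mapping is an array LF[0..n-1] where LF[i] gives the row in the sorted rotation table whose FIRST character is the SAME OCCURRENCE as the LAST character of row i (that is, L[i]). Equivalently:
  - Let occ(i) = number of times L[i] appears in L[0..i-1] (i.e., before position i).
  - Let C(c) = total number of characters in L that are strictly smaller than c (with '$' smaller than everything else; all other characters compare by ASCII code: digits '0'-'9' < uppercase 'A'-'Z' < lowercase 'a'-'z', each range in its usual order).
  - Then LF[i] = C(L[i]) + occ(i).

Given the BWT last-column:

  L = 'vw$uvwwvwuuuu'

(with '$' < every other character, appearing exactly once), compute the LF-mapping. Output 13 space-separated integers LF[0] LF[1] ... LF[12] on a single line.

Char counts: '$':1, 'u':5, 'v':3, 'w':4
C (first-col start): C('$')=0, C('u')=1, C('v')=6, C('w')=9
L[0]='v': occ=0, LF[0]=C('v')+0=6+0=6
L[1]='w': occ=0, LF[1]=C('w')+0=9+0=9
L[2]='$': occ=0, LF[2]=C('$')+0=0+0=0
L[3]='u': occ=0, LF[3]=C('u')+0=1+0=1
L[4]='v': occ=1, LF[4]=C('v')+1=6+1=7
L[5]='w': occ=1, LF[5]=C('w')+1=9+1=10
L[6]='w': occ=2, LF[6]=C('w')+2=9+2=11
L[7]='v': occ=2, LF[7]=C('v')+2=6+2=8
L[8]='w': occ=3, LF[8]=C('w')+3=9+3=12
L[9]='u': occ=1, LF[9]=C('u')+1=1+1=2
L[10]='u': occ=2, LF[10]=C('u')+2=1+2=3
L[11]='u': occ=3, LF[11]=C('u')+3=1+3=4
L[12]='u': occ=4, LF[12]=C('u')+4=1+4=5

Answer: 6 9 0 1 7 10 11 8 12 2 3 4 5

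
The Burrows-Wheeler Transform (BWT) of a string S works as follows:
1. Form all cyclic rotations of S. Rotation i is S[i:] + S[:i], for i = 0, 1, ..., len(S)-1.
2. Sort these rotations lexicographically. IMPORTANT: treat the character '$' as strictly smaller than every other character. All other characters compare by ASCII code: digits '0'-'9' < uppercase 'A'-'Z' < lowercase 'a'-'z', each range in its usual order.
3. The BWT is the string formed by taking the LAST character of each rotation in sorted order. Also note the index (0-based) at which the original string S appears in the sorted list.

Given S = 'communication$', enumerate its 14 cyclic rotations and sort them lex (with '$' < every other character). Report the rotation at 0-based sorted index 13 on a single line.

All 14 rotations (rotation i = S[i:]+S[:i]):
  rot[0] = communication$
  rot[1] = ommunication$c
  rot[2] = mmunication$co
  rot[3] = munication$com
  rot[4] = unication$comm
  rot[5] = nication$commu
  rot[6] = ication$commun
  rot[7] = cation$communi
  rot[8] = ation$communic
  rot[9] = tion$communica
  rot[10] = ion$communicat
  rot[11] = on$communicati
  rot[12] = n$communicatio
  rot[13] = $communication
Sorted (with $ < everything):
  sorted[0] = $communication
  sorted[1] = ation$communic
  sorted[2] = cation$communi
  sorted[3] = communication$
  sorted[4] = ication$commun
  sorted[5] = ion$communicat
  sorted[6] = mmunication$co
  sorted[7] = munication$com
  sorted[8] = n$communicatio
  sorted[9] = nication$commu
  sorted[10] = ommunication$c
  sorted[11] = on$communicati
  sorted[12] = tion$communica
  sorted[13] = unication$comm
sorted[13] = unication$comm

Answer: unication$comm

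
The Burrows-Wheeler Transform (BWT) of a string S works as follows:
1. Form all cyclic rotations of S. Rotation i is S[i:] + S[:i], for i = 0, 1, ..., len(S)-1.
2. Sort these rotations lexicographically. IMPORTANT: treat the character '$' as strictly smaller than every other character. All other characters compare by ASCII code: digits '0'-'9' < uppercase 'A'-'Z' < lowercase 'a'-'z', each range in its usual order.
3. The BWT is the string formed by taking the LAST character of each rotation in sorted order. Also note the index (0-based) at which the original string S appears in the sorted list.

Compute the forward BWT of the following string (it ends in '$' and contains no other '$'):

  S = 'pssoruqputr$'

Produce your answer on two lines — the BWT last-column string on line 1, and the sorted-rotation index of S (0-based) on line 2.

All 12 rotations (rotation i = S[i:]+S[:i]):
  rot[0] = pssoruqputr$
  rot[1] = ssoruqputr$p
  rot[2] = soruqputr$ps
  rot[3] = oruqputr$pss
  rot[4] = ruqputr$psso
  rot[5] = uqputr$pssor
  rot[6] = qputr$pssoru
  rot[7] = putr$pssoruq
  rot[8] = utr$pssoruqp
  rot[9] = tr$pssoruqpu
  rot[10] = r$pssoruqput
  rot[11] = $pssoruqputr
Sorted (with $ < everything):
  sorted[0] = $pssoruqputr  (last char: 'r')
  sorted[1] = oruqputr$pss  (last char: 's')
  sorted[2] = pssoruqputr$  (last char: '$')
  sorted[3] = putr$pssoruq  (last char: 'q')
  sorted[4] = qputr$pssoru  (last char: 'u')
  sorted[5] = r$pssoruqput  (last char: 't')
  sorted[6] = ruqputr$psso  (last char: 'o')
  sorted[7] = soruqputr$ps  (last char: 's')
  sorted[8] = ssoruqputr$p  (last char: 'p')
  sorted[9] = tr$pssoruqpu  (last char: 'u')
  sorted[10] = uqputr$pssor  (last char: 'r')
  sorted[11] = utr$pssoruqp  (last char: 'p')
Last column: rs$qutospurp
Original string S is at sorted index 2

Answer: rs$qutospurp
2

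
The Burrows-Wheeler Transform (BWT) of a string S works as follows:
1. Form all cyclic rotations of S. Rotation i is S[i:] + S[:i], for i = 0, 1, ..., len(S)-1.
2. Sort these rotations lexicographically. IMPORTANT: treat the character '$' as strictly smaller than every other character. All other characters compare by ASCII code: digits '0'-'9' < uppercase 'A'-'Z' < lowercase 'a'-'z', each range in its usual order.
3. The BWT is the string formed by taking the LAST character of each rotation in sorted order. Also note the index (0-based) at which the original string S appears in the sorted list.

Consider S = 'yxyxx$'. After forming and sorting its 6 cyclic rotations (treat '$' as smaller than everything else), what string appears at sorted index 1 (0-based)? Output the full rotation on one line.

All 6 rotations (rotation i = S[i:]+S[:i]):
  rot[0] = yxyxx$
  rot[1] = xyxx$y
  rot[2] = yxx$yx
  rot[3] = xx$yxy
  rot[4] = x$yxyx
  rot[5] = $yxyxx
Sorted (with $ < everything):
  sorted[0] = $yxyxx
  sorted[1] = x$yxyx
  sorted[2] = xx$yxy
  sorted[3] = xyxx$y
  sorted[4] = yxx$yx
  sorted[5] = yxyxx$
sorted[1] = x$yxyx

Answer: x$yxyx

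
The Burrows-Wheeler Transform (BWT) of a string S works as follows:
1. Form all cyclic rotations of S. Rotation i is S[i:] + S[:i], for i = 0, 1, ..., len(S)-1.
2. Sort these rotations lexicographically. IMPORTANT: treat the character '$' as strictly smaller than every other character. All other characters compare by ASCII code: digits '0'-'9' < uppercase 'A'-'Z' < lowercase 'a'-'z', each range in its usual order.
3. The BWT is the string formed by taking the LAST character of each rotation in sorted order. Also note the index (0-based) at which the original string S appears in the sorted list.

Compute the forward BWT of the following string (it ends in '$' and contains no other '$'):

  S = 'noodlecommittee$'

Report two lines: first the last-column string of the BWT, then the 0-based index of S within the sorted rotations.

Answer: eeoeltmdmo$ocnti
10

Derivation:
All 16 rotations (rotation i = S[i:]+S[:i]):
  rot[0] = noodlecommittee$
  rot[1] = oodlecommittee$n
  rot[2] = odlecommittee$no
  rot[3] = dlecommittee$noo
  rot[4] = lecommittee$nood
  rot[5] = ecommittee$noodl
  rot[6] = committee$noodle
  rot[7] = ommittee$noodlec
  rot[8] = mmittee$noodleco
  rot[9] = mittee$noodlecom
  rot[10] = ittee$noodlecomm
  rot[11] = ttee$noodlecommi
  rot[12] = tee$noodlecommit
  rot[13] = ee$noodlecommitt
  rot[14] = e$noodlecommitte
  rot[15] = $noodlecommittee
Sorted (with $ < everything):
  sorted[0] = $noodlecommittee  (last char: 'e')
  sorted[1] = committee$noodle  (last char: 'e')
  sorted[2] = dlecommittee$noo  (last char: 'o')
  sorted[3] = e$noodlecommitte  (last char: 'e')
  sorted[4] = ecommittee$noodl  (last char: 'l')
  sorted[5] = ee$noodlecommitt  (last char: 't')
  sorted[6] = ittee$noodlecomm  (last char: 'm')
  sorted[7] = lecommittee$nood  (last char: 'd')
  sorted[8] = mittee$noodlecom  (last char: 'm')
  sorted[9] = mmittee$noodleco  (last char: 'o')
  sorted[10] = noodlecommittee$  (last char: '$')
  sorted[11] = odlecommittee$no  (last char: 'o')
  sorted[12] = ommittee$noodlec  (last char: 'c')
  sorted[13] = oodlecommittee$n  (last char: 'n')
  sorted[14] = tee$noodlecommit  (last char: 't')
  sorted[15] = ttee$noodlecommi  (last char: 'i')
Last column: eeoeltmdmo$ocnti
Original string S is at sorted index 10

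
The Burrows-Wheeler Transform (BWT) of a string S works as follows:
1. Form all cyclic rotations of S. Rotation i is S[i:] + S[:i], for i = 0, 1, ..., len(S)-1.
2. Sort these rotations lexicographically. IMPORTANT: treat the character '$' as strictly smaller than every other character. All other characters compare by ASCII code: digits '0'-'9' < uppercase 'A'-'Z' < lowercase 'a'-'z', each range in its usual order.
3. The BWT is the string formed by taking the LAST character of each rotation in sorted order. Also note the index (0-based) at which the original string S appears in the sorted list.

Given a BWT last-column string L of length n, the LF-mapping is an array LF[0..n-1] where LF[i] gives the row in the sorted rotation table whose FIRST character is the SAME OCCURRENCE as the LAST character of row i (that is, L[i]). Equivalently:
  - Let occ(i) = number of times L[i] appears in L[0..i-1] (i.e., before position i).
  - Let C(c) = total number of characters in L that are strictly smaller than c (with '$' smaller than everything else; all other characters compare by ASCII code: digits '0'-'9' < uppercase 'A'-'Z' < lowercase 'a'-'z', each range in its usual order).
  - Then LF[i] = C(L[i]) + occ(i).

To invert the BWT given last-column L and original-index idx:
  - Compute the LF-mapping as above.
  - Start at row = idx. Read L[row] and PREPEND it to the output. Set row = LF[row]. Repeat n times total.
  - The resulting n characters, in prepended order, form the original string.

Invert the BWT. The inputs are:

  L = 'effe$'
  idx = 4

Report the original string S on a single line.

LF mapping: 1 3 4 2 0
Walk LF starting at row 4, prepending L[row]:
  step 1: row=4, L[4]='$', prepend. Next row=LF[4]=0
  step 2: row=0, L[0]='e', prepend. Next row=LF[0]=1
  step 3: row=1, L[1]='f', prepend. Next row=LF[1]=3
  step 4: row=3, L[3]='e', prepend. Next row=LF[3]=2
  step 5: row=2, L[2]='f', prepend. Next row=LF[2]=4
Reversed output: fefe$

Answer: fefe$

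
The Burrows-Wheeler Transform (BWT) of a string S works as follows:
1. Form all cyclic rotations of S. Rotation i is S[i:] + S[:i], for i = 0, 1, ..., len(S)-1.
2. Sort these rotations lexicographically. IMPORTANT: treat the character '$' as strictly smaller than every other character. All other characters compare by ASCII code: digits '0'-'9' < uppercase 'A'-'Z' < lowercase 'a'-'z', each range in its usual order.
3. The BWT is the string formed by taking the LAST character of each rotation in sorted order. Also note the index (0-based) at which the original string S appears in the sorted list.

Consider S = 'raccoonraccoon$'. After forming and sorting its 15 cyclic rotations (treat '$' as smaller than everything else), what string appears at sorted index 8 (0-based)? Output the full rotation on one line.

All 15 rotations (rotation i = S[i:]+S[:i]):
  rot[0] = raccoonraccoon$
  rot[1] = accoonraccoon$r
  rot[2] = ccoonraccoon$ra
  rot[3] = coonraccoon$rac
  rot[4] = oonraccoon$racc
  rot[5] = onraccoon$racco
  rot[6] = nraccoon$raccoo
  rot[7] = raccoon$raccoon
  rot[8] = accoon$raccoonr
  rot[9] = ccoon$raccoonra
  rot[10] = coon$raccoonrac
  rot[11] = oon$raccoonracc
  rot[12] = on$raccoonracco
  rot[13] = n$raccoonraccoo
  rot[14] = $raccoonraccoon
Sorted (with $ < everything):
  sorted[0] = $raccoonraccoon
  sorted[1] = accoon$raccoonr
  sorted[2] = accoonraccoon$r
  sorted[3] = ccoon$raccoonra
  sorted[4] = ccoonraccoon$ra
  sorted[5] = coon$raccoonrac
  sorted[6] = coonraccoon$rac
  sorted[7] = n$raccoonraccoo
  sorted[8] = nraccoon$raccoo
  sorted[9] = on$raccoonracco
  sorted[10] = onraccoon$racco
  sorted[11] = oon$raccoonracc
  sorted[12] = oonraccoon$racc
  sorted[13] = raccoon$raccoon
  sorted[14] = raccoonraccoon$
sorted[8] = nraccoon$raccoo

Answer: nraccoon$raccoo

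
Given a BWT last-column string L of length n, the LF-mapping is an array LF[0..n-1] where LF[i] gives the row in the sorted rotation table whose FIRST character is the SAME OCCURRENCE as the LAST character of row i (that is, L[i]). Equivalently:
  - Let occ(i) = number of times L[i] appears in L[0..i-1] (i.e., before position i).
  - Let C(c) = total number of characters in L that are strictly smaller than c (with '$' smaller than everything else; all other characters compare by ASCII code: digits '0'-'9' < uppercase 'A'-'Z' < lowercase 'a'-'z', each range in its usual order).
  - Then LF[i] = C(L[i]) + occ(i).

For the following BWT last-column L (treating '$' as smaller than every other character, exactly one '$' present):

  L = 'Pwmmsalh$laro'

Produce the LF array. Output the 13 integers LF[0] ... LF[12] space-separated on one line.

Answer: 1 12 7 8 11 2 5 4 0 6 3 10 9

Derivation:
Char counts: '$':1, 'P':1, 'a':2, 'h':1, 'l':2, 'm':2, 'o':1, 'r':1, 's':1, 'w':1
C (first-col start): C('$')=0, C('P')=1, C('a')=2, C('h')=4, C('l')=5, C('m')=7, C('o')=9, C('r')=10, C('s')=11, C('w')=12
L[0]='P': occ=0, LF[0]=C('P')+0=1+0=1
L[1]='w': occ=0, LF[1]=C('w')+0=12+0=12
L[2]='m': occ=0, LF[2]=C('m')+0=7+0=7
L[3]='m': occ=1, LF[3]=C('m')+1=7+1=8
L[4]='s': occ=0, LF[4]=C('s')+0=11+0=11
L[5]='a': occ=0, LF[5]=C('a')+0=2+0=2
L[6]='l': occ=0, LF[6]=C('l')+0=5+0=5
L[7]='h': occ=0, LF[7]=C('h')+0=4+0=4
L[8]='$': occ=0, LF[8]=C('$')+0=0+0=0
L[9]='l': occ=1, LF[9]=C('l')+1=5+1=6
L[10]='a': occ=1, LF[10]=C('a')+1=2+1=3
L[11]='r': occ=0, LF[11]=C('r')+0=10+0=10
L[12]='o': occ=0, LF[12]=C('o')+0=9+0=9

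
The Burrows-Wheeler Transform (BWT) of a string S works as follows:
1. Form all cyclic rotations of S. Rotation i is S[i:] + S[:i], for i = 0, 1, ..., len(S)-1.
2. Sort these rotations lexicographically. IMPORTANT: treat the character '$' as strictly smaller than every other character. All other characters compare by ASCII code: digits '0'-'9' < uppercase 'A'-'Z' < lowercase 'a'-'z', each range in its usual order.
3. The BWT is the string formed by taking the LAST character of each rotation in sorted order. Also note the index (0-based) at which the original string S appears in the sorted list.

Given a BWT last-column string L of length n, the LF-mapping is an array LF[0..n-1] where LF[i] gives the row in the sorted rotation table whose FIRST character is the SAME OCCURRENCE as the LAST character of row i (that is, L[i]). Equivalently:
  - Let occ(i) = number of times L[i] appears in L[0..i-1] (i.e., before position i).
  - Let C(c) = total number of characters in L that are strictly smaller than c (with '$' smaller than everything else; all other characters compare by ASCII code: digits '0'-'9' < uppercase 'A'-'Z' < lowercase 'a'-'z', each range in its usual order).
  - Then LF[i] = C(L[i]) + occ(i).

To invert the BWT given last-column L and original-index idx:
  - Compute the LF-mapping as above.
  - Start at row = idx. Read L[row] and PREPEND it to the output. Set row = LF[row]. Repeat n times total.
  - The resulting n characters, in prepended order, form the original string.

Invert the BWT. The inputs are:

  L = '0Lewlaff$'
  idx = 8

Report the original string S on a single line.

Answer: waffleL0$

Derivation:
LF mapping: 1 2 4 8 7 3 5 6 0
Walk LF starting at row 8, prepending L[row]:
  step 1: row=8, L[8]='$', prepend. Next row=LF[8]=0
  step 2: row=0, L[0]='0', prepend. Next row=LF[0]=1
  step 3: row=1, L[1]='L', prepend. Next row=LF[1]=2
  step 4: row=2, L[2]='e', prepend. Next row=LF[2]=4
  step 5: row=4, L[4]='l', prepend. Next row=LF[4]=7
  step 6: row=7, L[7]='f', prepend. Next row=LF[7]=6
  step 7: row=6, L[6]='f', prepend. Next row=LF[6]=5
  step 8: row=5, L[5]='a', prepend. Next row=LF[5]=3
  step 9: row=3, L[3]='w', prepend. Next row=LF[3]=8
Reversed output: waffleL0$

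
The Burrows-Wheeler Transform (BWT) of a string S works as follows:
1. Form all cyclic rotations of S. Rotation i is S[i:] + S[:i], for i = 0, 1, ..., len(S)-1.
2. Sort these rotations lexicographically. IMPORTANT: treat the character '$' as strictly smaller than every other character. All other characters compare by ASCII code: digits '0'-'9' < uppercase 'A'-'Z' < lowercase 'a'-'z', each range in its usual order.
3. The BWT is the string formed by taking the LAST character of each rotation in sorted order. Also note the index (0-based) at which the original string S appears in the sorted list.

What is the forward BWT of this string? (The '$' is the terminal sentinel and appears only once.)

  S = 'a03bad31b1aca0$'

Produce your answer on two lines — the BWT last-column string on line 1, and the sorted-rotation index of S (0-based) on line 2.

All 15 rotations (rotation i = S[i:]+S[:i]):
  rot[0] = a03bad31b1aca0$
  rot[1] = 03bad31b1aca0$a
  rot[2] = 3bad31b1aca0$a0
  rot[3] = bad31b1aca0$a03
  rot[4] = ad31b1aca0$a03b
  rot[5] = d31b1aca0$a03ba
  rot[6] = 31b1aca0$a03bad
  rot[7] = 1b1aca0$a03bad3
  rot[8] = b1aca0$a03bad31
  rot[9] = 1aca0$a03bad31b
  rot[10] = aca0$a03bad31b1
  rot[11] = ca0$a03bad31b1a
  rot[12] = a0$a03bad31b1ac
  rot[13] = 0$a03bad31b1aca
  rot[14] = $a03bad31b1aca0
Sorted (with $ < everything):
  sorted[0] = $a03bad31b1aca0  (last char: '0')
  sorted[1] = 0$a03bad31b1aca  (last char: 'a')
  sorted[2] = 03bad31b1aca0$a  (last char: 'a')
  sorted[3] = 1aca0$a03bad31b  (last char: 'b')
  sorted[4] = 1b1aca0$a03bad3  (last char: '3')
  sorted[5] = 31b1aca0$a03bad  (last char: 'd')
  sorted[6] = 3bad31b1aca0$a0  (last char: '0')
  sorted[7] = a0$a03bad31b1ac  (last char: 'c')
  sorted[8] = a03bad31b1aca0$  (last char: '$')
  sorted[9] = aca0$a03bad31b1  (last char: '1')
  sorted[10] = ad31b1aca0$a03b  (last char: 'b')
  sorted[11] = b1aca0$a03bad31  (last char: '1')
  sorted[12] = bad31b1aca0$a03  (last char: '3')
  sorted[13] = ca0$a03bad31b1a  (last char: 'a')
  sorted[14] = d31b1aca0$a03ba  (last char: 'a')
Last column: 0aab3d0c$1b13aa
Original string S is at sorted index 8

Answer: 0aab3d0c$1b13aa
8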